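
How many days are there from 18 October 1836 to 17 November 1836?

October 1836: 31 − 18 = 13 days remain.
November 1–17, 1836: 17 days.
Total: 13 + 17 = 30 days.

30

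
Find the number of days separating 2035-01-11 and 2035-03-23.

71

January 2035: 31 − 11 = 20 days remain.
Then February 2035 (28): 28 days.
March 1–23, 2035: 23 days.
Total: 20 + 28 + 23 = 71 days.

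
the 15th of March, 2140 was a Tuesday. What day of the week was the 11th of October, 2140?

Tuesday

March 2140: 31 − 15 = 16 days remain.
Then April (30), May (31), June (30), July (31), August (31), September (30): 30 + 31 + 30 + 31 + 31 + 30 = 183 days.
October 1–11, 2140: 11 days.
Total: 16 + 183 + 11 = 210 days.
210 is a multiple of 7, so the 11th of October, 2140 falls on the same weekday: Tuesday.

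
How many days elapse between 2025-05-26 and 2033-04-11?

From May 26, 2025 to May 26, 2032: 7 years, of which 2 contain a Feb 29 — 5×365 + 2×366 = 2557 days.
May 2032: 31 − 26 = 5 days remain.
Then 10 full months totalling 304 days.
April 1–11, 2033: 11 days.
Residual: 320 days.
Total: 2877 days.

2877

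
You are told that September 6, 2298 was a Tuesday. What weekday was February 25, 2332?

Day-of-year of September 6, 2298: 249.
Day-of-year of February 25, 2332: 56.
2298 has 365 days, so 365 − 249 = 116 days remain in 2298.
Full years 2299–2331: 26 common + 7 leap = 26×365 + 7×366 = 12052 days.
Total: 116 + 12052 + 56 = 12224 days.
12224 mod 7 = 2, so 2 days after Tuesday is Thursday.

Thursday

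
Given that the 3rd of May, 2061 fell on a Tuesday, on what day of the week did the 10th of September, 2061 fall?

Saturday

May 2061: 31 − 3 = 28 days remain.
Then June (30), July (31), August (31): 30 + 31 + 31 = 92 days.
September 1–10, 2061: 10 days.
Total: 28 + 92 + 10 = 130 days.
130 mod 7 = 4, so 4 days after Tuesday is Saturday.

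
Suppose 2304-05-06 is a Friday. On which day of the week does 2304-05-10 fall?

Within May 2304: 10 − 6 = 4 days.
4 mod 7 = 4, so 4 days after Friday is Tuesday.

Tuesday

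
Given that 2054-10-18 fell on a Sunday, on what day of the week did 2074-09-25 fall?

Tuesday

Day-of-year of October 18, 2054: 291.
Day-of-year of September 25, 2074: 268.
2054 has 365 days, so 365 − 291 = 74 days remain in 2054.
Full years 2055–2073: 14 common + 5 leap = 14×365 + 5×366 = 6940 days.
Total: 74 + 6940 + 268 = 7282 days.
7282 mod 7 = 2, so 2 days after Sunday is Tuesday.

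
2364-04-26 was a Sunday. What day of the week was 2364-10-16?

Friday

April 2364: 30 − 26 = 4 days remain.
Then May (31), June (30), July (31), August (31), September (30): 31 + 30 + 31 + 31 + 30 = 153 days.
October 1–16, 2364: 16 days.
Total: 4 + 153 + 16 = 173 days.
173 mod 7 = 5, so 5 days after Sunday is Friday.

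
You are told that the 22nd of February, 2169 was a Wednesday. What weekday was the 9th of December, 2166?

Count forward from the earlier date (December 9, 2166) to the later (February 22, 2169):
Day-of-year of December 9, 2166: 343.
Day-of-year of February 22, 2169: 53.
2166 has 365 days, so 365 − 343 = 22 days remain in 2166.
Full years: 2167: 365; 2168: 366. Sum = 731.
Total: 22 + 731 + 53 = 806 days.
806 mod 7 = 1, so 1 day before Wednesday is Tuesday.

Tuesday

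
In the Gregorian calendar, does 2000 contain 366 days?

Yes

2000 is a leap year (divisible by 400).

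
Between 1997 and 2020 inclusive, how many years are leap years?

Years divisible by 4 in [1997, 2020]: 2000, 2004, 2008, 2012, 2016, 2020.
2000 is divisible by 400, so still leap.
No century exceptions apply. Count: 6.

6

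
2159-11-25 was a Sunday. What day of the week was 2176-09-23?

Day-of-year of November 25, 2159: 329.
Day-of-year of September 23, 2176: 267.
2159 has 365 days, so 365 − 329 = 36 days remain in 2159.
Full years 2160–2175: 12 common + 4 leap = 12×365 + 4×366 = 5844 days.
Total: 36 + 5844 + 267 = 6147 days.
6147 mod 7 = 1, so 1 day after Sunday is Monday.

Monday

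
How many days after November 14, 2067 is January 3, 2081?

Day-of-year of November 14, 2067: 318.
Day-of-year of January 3, 2081: 3.
2067 has 365 days, so 365 − 318 = 47 days remain in 2067.
Full years 2068–2080: 9 common + 4 leap = 9×365 + 4×366 = 4749 days.
Total: 47 + 4749 + 3 = 4799 days.

4799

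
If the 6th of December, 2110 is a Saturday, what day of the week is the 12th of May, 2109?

Count forward from the earlier date (May 12, 2109) to the later (December 6, 2110):
Day-of-year of May 12, 2109: 132.
Day-of-year of December 6, 2110: 340.
2109 has 365 days, so 365 − 132 = 233 days remain in 2109.
Total: 233 + 340 = 573 days.
573 mod 7 = 6, so 6 days before Saturday is Sunday.

Sunday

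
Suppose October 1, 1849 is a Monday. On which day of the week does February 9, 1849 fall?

Friday

Count forward from the earlier date (February 9, 1849) to the later (October 1, 1849):
February 1849: 28 − 9 = 19 days remain (1849 is not a leap year, so February has 28 days).
Then March (31), April (30), May (31), June (30), July (31), August (31), September (30): 31 + 30 + 31 + 30 + 31 + 31 + 30 = 214 days.
October 1, 1849: 1 day.
Total: 19 + 214 + 1 = 234 days.
234 mod 7 = 3, so 3 days before Monday is Friday.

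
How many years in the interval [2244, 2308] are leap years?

16

Years divisible by 4: 2244, 2248, …, 2308 — 17 in all.
Of these, 2300 is divisible by 100 but not 400, so not leap.
Leap years: 17 − 1 = 16.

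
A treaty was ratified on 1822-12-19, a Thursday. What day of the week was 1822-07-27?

Count forward from the earlier date (July 27, 1822) to the later (December 19, 1822):
July 1822: 31 − 27 = 4 days remain.
Then August (31), September (30), October (31), November (30): 31 + 30 + 31 + 30 = 122 days.
December 1–19, 1822: 19 days.
Total: 4 + 122 + 19 = 145 days.
145 mod 7 = 5, so 5 days before Thursday is Saturday.

Saturday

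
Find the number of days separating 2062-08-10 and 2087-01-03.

From August 10, 2062 to August 10, 2086: 24 years, of which 6 contain a Feb 29 — 18×365 + 6×366 = 8766 days.
August 2086: 31 − 10 = 21 days remain.
Then September (30), October (31), November (30), December (31): 30 + 31 + 30 + 31 = 122 days.
January 1–3, 2087: 3 days.
Residual: 146 days.
Total: 8912 days.

8912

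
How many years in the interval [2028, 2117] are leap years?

Years divisible by 4: 2028, 2032, …, 2116 — 23 in all.
Of these, 2100 is divisible by 100 but not 400, so not leap.
Leap years: 23 − 1 = 22.

22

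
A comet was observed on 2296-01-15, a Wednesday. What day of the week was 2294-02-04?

Sunday

Count forward from the earlier date (February 4, 2294) to the later (January 15, 2296):
Day-of-year of February 4, 2294: 35.
Day-of-year of January 15, 2296: 15.
2294 has 365 days, so 365 − 35 = 330 days remain in 2294.
Full years: 2295: 365. Sum = 365.
Total: 330 + 365 + 15 = 710 days.
710 mod 7 = 3, so 3 days before Wednesday is Sunday.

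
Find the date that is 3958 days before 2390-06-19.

2379-08-18

Count 3958 days before June 19, 2390:
From August 18, 2379 to August 18, 2389: 10 years, of which 3 contain a Feb 29 — 7×365 + 3×366 = 3653 days.
August 2389: 31 − 18 = 13 days remain.
Then 9 full months totalling 273 days.
June 1–19, 2390: 19 days.
Residual: 305 days.
Total: 3958 days.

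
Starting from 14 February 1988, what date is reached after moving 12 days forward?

26 February 1988

Count 12 days after February 14, 1988:
Within February 1988: 26 − 14 = 12 days.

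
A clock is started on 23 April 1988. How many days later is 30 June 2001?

From April 23, 1988 to April 23, 2001: 13 years, of which 3 contain a Feb 29 — 10×365 + 3×366 = 4748 days.
(2000 is a leap year (divisible by 400).)
April 2001: 30 − 23 = 7 days remain.
Then May (31): 31 days.
June 1–30, 2001: 30 days.
Residual: 68 days.
Total: 4816 days.

4816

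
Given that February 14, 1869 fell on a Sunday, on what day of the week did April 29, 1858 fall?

Thursday

Count forward from the earlier date (April 29, 1858) to the later (February 14, 1869):
From April 29, 1858 to April 29, 1868: 10 years, of which 3 contain a Feb 29 — 7×365 + 3×366 = 3653 days.
April 1868: 30 − 29 = 1 day remains.
Then 9 full months totalling 276 days.
February 1–14, 1869: 14 days (1869 is not a leap year).
Residual: 291 days.
Total: 3944 days.
3944 mod 7 = 3, so 3 days before Sunday is Thursday.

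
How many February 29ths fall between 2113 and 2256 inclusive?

Years divisible by 4: 2116, 2120, …, 2256 — 36 in all.
Of these, 2200 is divisible by 100 but not 400, so not leap.
Leap years: 36 − 1 = 35.

35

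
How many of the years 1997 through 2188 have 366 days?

Years divisible by 4: 2000, 2004, …, 2188 — 48 in all.
Of these, 2100 is divisible by 100 but not 400, so not leap.
2000 is divisible by 400, so still leap.
Leap years: 48 − 1 = 47.

47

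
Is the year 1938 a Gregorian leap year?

1938 is not a leap year.

No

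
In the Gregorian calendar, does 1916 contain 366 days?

1916 is a leap year.

Yes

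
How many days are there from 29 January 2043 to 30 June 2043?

January 2043: 31 − 29 = 2 days remain.
Then February 2043 (28), March (31), April (30), May (31): 28 + 31 + 30 + 31 = 120 days.
June 1–30, 2043: 30 days.
Total: 2 + 120 + 30 = 152 days.

152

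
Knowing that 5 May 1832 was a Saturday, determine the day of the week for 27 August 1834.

May 1832: 31 − 5 = 26 days remain.
Then 26 full months totalling 791 days.
August 1–27, 1834: 27 days.
Total: 26 + 791 + 27 = 844 days.
844 mod 7 = 4, so 4 days after Saturday is Wednesday.

Wednesday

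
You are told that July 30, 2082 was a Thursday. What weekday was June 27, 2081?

Count forward from the earlier date (June 27, 2081) to the later (July 30, 2082):
June 27, 2081 → June 27, 2082: 365 days.
June 2082: 30 − 27 = 3 days remain.
July 1–30, 2082: 30 days.
Residual: 33 days.
Total: 398 days.
398 mod 7 = 6, so 6 days before Thursday is Friday.

Friday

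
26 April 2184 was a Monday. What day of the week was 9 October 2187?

April 26, 2184 → April 26, 2185: 365 days.
April 26, 2185 → April 26, 2186: 365 days.
April 26, 2186 → April 26, 2187: 365 days.
April 2187: 30 − 26 = 4 days remain.
Then May (31), June (30), July (31), August (31), September (30): 31 + 30 + 31 + 31 + 30 = 153 days.
October 1–9, 2187: 9 days.
Residual: 166 days.
Total: 1261 days.
1261 mod 7 = 1, so 1 day after Monday is Tuesday.

Tuesday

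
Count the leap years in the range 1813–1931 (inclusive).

Years divisible by 4: 1816, 1820, …, 1928 — 29 in all.
Of these, 1900 is divisible by 100 but not 400, so not leap.
Leap years: 29 − 1 = 28.

28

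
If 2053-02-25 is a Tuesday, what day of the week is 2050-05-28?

Saturday

Count forward from the earlier date (May 28, 2050) to the later (February 25, 2053):
Day-of-year of May 28, 2050: 148.
Day-of-year of February 25, 2053: 56.
2050 has 365 days, so 365 − 148 = 217 days remain in 2050.
Full years: 2051: 365; 2052: 366. Sum = 731.
Total: 217 + 731 + 56 = 1004 days.
1004 mod 7 = 3, so 3 days before Tuesday is Saturday.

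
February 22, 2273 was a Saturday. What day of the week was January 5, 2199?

Saturday

Count forward from the earlier date (January 5, 2199) to the later (February 22, 2273):
Day-of-year of January 5, 2199: 5.
Day-of-year of February 22, 2273: 53.
2199 has 365 days, so 365 − 5 = 360 days remain in 2199.
Full years 2200–2272: 55 common + 18 leap = 55×365 + 18×366 = 26663 days.
Total: 360 + 26663 + 53 = 27076 days.
27076 is a multiple of 7, so January 5, 2199 falls on the same weekday: Saturday.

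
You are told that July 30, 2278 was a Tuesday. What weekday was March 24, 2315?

Wednesday

From July 30, 2278 to July 30, 2314: 36 years, of which 8 contain a Feb 29 — 28×365 + 8×366 = 13148 days.
(2300 is not a leap year (divisible by 100 but not 400).)
July 2314: 31 − 30 = 1 day remains.
Then August (31), September (30), October (31), November (30), December (31), January (31), February 2315 (28): 31 + 30 + 31 + 30 + 31 + 31 + 28 = 212 days.
March 1–24, 2315: 24 days.
Residual: 237 days.
Total: 13385 days.
13385 mod 7 = 1, so 1 day after Tuesday is Wednesday.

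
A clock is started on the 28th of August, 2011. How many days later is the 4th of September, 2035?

Day-of-year of August 28, 2011: 240.
Day-of-year of September 4, 2035: 247.
2011 has 365 days, so 365 − 240 = 125 days remain in 2011.
Full years 2012–2034: 17 common + 6 leap = 17×365 + 6×366 = 8401 days.
Total: 125 + 8401 + 247 = 8773 days.

8773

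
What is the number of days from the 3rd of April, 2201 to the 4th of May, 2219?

6605

Day-of-year of April 3, 2201: 93.
Day-of-year of May 4, 2219: 124.
2201 has 365 days, so 365 − 93 = 272 days remain in 2201.
Full years 2202–2218: 13 common + 4 leap = 13×365 + 4×366 = 6209 days.
Total: 272 + 6209 + 124 = 6605 days.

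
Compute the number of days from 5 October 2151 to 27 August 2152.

Day-of-year of October 5, 2151: 278.
Day-of-year of August 27, 2152: 240.
2151 has 365 days, so 365 − 278 = 87 days remain in 2151.
Total: 87 + 240 = 327 days.

327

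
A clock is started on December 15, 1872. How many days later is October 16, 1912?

14549

Day-of-year of December 15, 1872: 350.
Day-of-year of October 16, 1912: 290.
1872 has 366 days, so 366 − 350 = 16 days remain in 1872.
Full years 1873–1911: 31 common + 8 leap = 31×365 + 8×366 = 14243 days.
Total: 16 + 14243 + 290 = 14549 days.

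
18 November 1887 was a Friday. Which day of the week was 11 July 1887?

Monday

Count forward from the earlier date (July 11, 1887) to the later (November 18, 1887):
July 1887: 31 − 11 = 20 days remain.
Then August (31), September (30), October (31): 31 + 30 + 31 = 92 days.
November 1–18, 1887: 18 days.
Total: 20 + 92 + 18 = 130 days.
130 mod 7 = 4, so 4 days before Friday is Monday.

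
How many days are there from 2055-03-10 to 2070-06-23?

Day-of-year of March 10, 2055: 69.
Day-of-year of June 23, 2070: 174.
2055 has 365 days, so 365 − 69 = 296 days remain in 2055.
Full years 2056–2069: 10 common + 4 leap = 10×365 + 4×366 = 5114 days.
Total: 296 + 5114 + 174 = 5584 days.

5584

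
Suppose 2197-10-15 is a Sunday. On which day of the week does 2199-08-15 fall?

Day-of-year of October 15, 2197: 288.
Day-of-year of August 15, 2199: 227.
2197 has 365 days, so 365 − 288 = 77 days remain in 2197.
Full years: 2198: 365. Sum = 365.
Total: 77 + 365 + 227 = 669 days.
669 mod 7 = 4, so 4 days after Sunday is Thursday.

Thursday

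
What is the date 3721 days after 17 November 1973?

25 January 1984

Count 3721 days after November 17, 1973:
From November 17, 1973 to November 17, 1983: 10 years, of which 2 contain a Feb 29 — 8×365 + 2×366 = 3652 days.
November 1983: 30 − 17 = 13 days remain.
Then December (31): 31 days.
January 1–25, 1984: 25 days.
Residual: 69 days.
Total: 3721 days.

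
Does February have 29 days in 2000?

2000 is a leap year (divisible by 400).

Yes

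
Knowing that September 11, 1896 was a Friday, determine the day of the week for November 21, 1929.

Thursday

Day-of-year of September 11, 1896: 255.
Day-of-year of November 21, 1929: 325.
1896 has 366 days, so 366 − 255 = 111 days remain in 1896.
Full years 1897–1928: 25 common + 7 leap = 25×365 + 7×366 = 11687 days.
Total: 111 + 11687 + 325 = 12123 days.
12123 mod 7 = 6, so 6 days after Friday is Thursday.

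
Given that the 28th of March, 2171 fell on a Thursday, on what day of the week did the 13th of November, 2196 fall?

Sunday

From March 28, 2171 to March 28, 2196: 25 years, of which 7 contain a Feb 29 — 18×365 + 7×366 = 9132 days.
March 2196: 31 − 28 = 3 days remain.
Then April (30), May (31), June (30), July (31), August (31), September (30), October (31): 30 + 31 + 30 + 31 + 31 + 30 + 31 = 214 days.
November 1–13, 2196: 13 days.
Residual: 230 days.
Total: 9362 days.
9362 mod 7 = 3, so 3 days after Thursday is Sunday.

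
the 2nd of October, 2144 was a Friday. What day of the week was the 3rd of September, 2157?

Day-of-year of October 2, 2144: 276.
Day-of-year of September 3, 2157: 246.
2144 has 366 days, so 366 − 276 = 90 days remain in 2144.
Full years 2145–2156: 9 common + 3 leap = 9×365 + 3×366 = 4383 days.
Total: 90 + 4383 + 246 = 4719 days.
4719 mod 7 = 1, so 1 day after Friday is Saturday.

Saturday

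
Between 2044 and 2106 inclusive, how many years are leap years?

15

Years divisible by 4: 2044, 2048, …, 2104 — 16 in all.
Of these, 2100 is divisible by 100 but not 400, so not leap.
Leap years: 16 − 1 = 15.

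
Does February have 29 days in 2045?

No

2045 is not a leap year.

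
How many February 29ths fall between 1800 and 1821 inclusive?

5

Years divisible by 4 in [1800, 1821]: 1800, 1804, 1808, 1812, 1816, 1820.
Of these, 1800 is divisible by 100 but not 400, so not leap.
Leap years: 6 − 1 = 5.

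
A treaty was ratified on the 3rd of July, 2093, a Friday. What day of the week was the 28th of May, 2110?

Wednesday

From July 3, 2093 to July 3, 2109: 16 years, of which 3 contain a Feb 29 — 13×365 + 3×366 = 5843 days.
(2100 is not a leap year (divisible by 100 but not 400).)
July 2109: 31 − 3 = 28 days remain.
Then 9 full months totalling 273 days.
May 1–28, 2110: 28 days.
Residual: 329 days.
Total: 6172 days.
6172 mod 7 = 5, so 5 days after Friday is Wednesday.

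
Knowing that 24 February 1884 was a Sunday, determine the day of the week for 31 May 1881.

Count forward from the earlier date (May 31, 1881) to the later (February 24, 1884):
Day-of-year of May 31, 1881: 151.
Day-of-year of February 24, 1884: 55.
1881 has 365 days, so 365 − 151 = 214 days remain in 1881.
Full years: 1882: 365; 1883: 365. Sum = 730.
Total: 214 + 730 + 55 = 999 days.
999 mod 7 = 5, so 5 days before Sunday is Tuesday.

Tuesday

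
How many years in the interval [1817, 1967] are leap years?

Years divisible by 4: 1820, 1824, …, 1964 — 37 in all.
Of these, 1900 is divisible by 100 but not 400, so not leap.
Leap years: 37 − 1 = 36.

36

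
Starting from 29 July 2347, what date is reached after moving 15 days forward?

13 August 2347

Count 15 days after July 29, 2347:
July 2347: 31 − 29 = 2 days remain.
August 1–13, 2347: 13 days.
Total: 2 + 13 = 15 days.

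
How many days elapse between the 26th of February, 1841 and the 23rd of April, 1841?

56

February 1841: 28 − 26 = 2 days remain (1841 is not a leap year, so February has 28 days).
Then March (31): 31 days.
April 1–23, 1841: 23 days.
Total: 2 + 31 + 23 = 56 days.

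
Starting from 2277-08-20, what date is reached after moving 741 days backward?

2275-08-10

Count 741 days before August 20, 2277:
August 2275: 31 − 10 = 21 days remain.
Then 23 full months totalling 700 days.
August 1–20, 2277: 20 days.
Total: 21 + 700 + 20 = 741 days.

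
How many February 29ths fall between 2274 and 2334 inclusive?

Years divisible by 4: 2276, 2280, …, 2332 — 15 in all.
Of these, 2300 is divisible by 100 but not 400, so not leap.
Leap years: 15 − 1 = 14.

14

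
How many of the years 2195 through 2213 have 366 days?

4

Years divisible by 4 in [2195, 2213]: 2196, 2200, 2204, 2208, 2212.
Of these, 2200 is divisible by 100 but not 400, so not leap.
Leap years: 5 − 1 = 4.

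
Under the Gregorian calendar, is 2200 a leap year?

2200 is not a leap year (divisible by 100 but not 400).

No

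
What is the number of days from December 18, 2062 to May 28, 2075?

Day-of-year of December 18, 2062: 352.
Day-of-year of May 28, 2075: 148.
2062 has 365 days, so 365 − 352 = 13 days remain in 2062.
Full years 2063–2074: 9 common + 3 leap = 9×365 + 3×366 = 4383 days.
Total: 13 + 4383 + 148 = 4544 days.

4544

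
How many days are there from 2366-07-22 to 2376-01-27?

3476

From July 22, 2366 to July 22, 2375: 9 years, of which 2 contain a Feb 29 — 7×365 + 2×366 = 3287 days.
July 2375: 31 − 22 = 9 days remain.
Then August (31), September (30), October (31), November (30), December (31): 31 + 30 + 31 + 30 + 31 = 153 days.
January 1–27, 2376: 27 days.
Residual: 189 days.
Total: 3476 days.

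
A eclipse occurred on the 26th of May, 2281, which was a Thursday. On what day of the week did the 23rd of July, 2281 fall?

Saturday

May 2281: 31 − 26 = 5 days remain.
Then June (30): 30 days.
July 1–23, 2281: 23 days.
Total: 5 + 30 + 23 = 58 days.
58 mod 7 = 2, so 2 days after Thursday is Saturday.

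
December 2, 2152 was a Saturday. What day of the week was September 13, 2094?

Monday

Count forward from the earlier date (September 13, 2094) to the later (December 2, 2152):
Day-of-year of September 13, 2094: 256.
Day-of-year of December 2, 2152: 337.
2094 has 365 days, so 365 − 256 = 109 days remain in 2094.
Full years 2095–2151: 44 common + 13 leap = 44×365 + 13×366 = 20818 days.
Total: 109 + 20818 + 337 = 21264 days.
21264 mod 7 = 5, so 5 days before Saturday is Monday.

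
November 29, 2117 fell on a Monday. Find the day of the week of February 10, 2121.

November 29, 2117 → November 29, 2118: 365 days.
November 29, 2118 → November 29, 2119: 365 days.
November 29, 2119 → November 29, 2120: 366 days (2120 is a leap year).
November 2120: 30 − 29 = 1 day remains.
Then December (31), January (31): 31 + 31 = 62 days.
February 1–10, 2121: 10 days (2121 is not a leap year).
Residual: 73 days.
Total: 1169 days.
1169 is a multiple of 7, so February 10, 2121 falls on the same weekday: Monday.

Monday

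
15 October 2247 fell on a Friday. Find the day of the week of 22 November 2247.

October 2247: 31 − 15 = 16 days remain.
November 1–22, 2247: 22 days.
Total: 16 + 22 = 38 days.
38 mod 7 = 3, so 3 days after Friday is Monday.

Monday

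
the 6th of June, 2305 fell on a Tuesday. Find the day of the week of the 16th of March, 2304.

Wednesday

Count forward from the earlier date (March 16, 2304) to the later (June 6, 2305):
Day-of-year of March 16, 2304: 76.
Day-of-year of June 6, 2305: 157.
2304 has 366 days, so 366 − 76 = 290 days remain in 2304.
Total: 290 + 157 = 447 days.
447 mod 7 = 6, so 6 days before Tuesday is Wednesday.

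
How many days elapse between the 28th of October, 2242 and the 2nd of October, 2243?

339

October 2242: 31 − 28 = 3 days remain.
Then 11 full months totalling 334 days.
October 1–2, 2243: 2 days.
Total: 3 + 334 + 2 = 339 days.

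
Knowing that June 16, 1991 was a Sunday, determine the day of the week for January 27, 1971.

Count forward from the earlier date (January 27, 1971) to the later (June 16, 1991):
Day-of-year of January 27, 1971: 27.
Day-of-year of June 16, 1991: 167.
1971 has 365 days, so 365 − 27 = 338 days remain in 1971.
Full years 1972–1990: 14 common + 5 leap = 14×365 + 5×366 = 6940 days.
Total: 338 + 6940 + 167 = 7445 days.
7445 mod 7 = 4, so 4 days before Sunday is Wednesday.

Wednesday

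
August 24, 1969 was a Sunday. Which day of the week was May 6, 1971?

Thursday

Day-of-year of August 24, 1969: 236.
Day-of-year of May 6, 1971: 126.
1969 has 365 days, so 365 − 236 = 129 days remain in 1969.
Full years: 1970: 365. Sum = 365.
Total: 129 + 365 + 126 = 620 days.
620 mod 7 = 4, so 4 days after Sunday is Thursday.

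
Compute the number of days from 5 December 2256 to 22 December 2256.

17

Within December 2256: 22 − 5 = 17 days.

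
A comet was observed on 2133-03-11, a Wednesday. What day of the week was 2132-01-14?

Count forward from the earlier date (January 14, 2132) to the later (March 11, 2133):
Day-of-year of January 14, 2132: 14.
Day-of-year of March 11, 2133: 70.
2132 has 366 days, so 366 − 14 = 352 days remain in 2132.
Total: 352 + 70 = 422 days.
422 mod 7 = 2, so 2 days before Wednesday is Monday.

Monday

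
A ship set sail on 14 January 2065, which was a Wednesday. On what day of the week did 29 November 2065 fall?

Sunday

January 2065: 31 − 14 = 17 days remain.
Then 9 full months totalling 273 days.
November 1–29, 2065: 29 days.
Total: 17 + 273 + 29 = 319 days.
319 mod 7 = 4, so 4 days after Wednesday is Sunday.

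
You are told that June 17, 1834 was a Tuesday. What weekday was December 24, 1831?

Count forward from the earlier date (December 24, 1831) to the later (June 17, 1834):
Day-of-year of December 24, 1831: 358.
Day-of-year of June 17, 1834: 168.
1831 has 365 days, so 365 − 358 = 7 days remain in 1831.
Full years: 1832: 366; 1833: 365. Sum = 731.
Total: 7 + 731 + 168 = 906 days.
906 mod 7 = 3, so 3 days before Tuesday is Saturday.

Saturday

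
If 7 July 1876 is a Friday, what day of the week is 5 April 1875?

Monday

Count forward from the earlier date (April 5, 1875) to the later (July 7, 1876):
April 5, 1875 → April 5, 1876: 366 days (1876 is a leap year).
April 1876: 30 − 5 = 25 days remain.
Then May (31), June (30): 31 + 30 = 61 days.
July 1–7, 1876: 7 days.
Residual: 93 days.
Total: 459 days.
459 mod 7 = 4, so 4 days before Friday is Monday.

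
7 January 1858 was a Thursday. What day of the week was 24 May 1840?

Sunday

Count forward from the earlier date (May 24, 1840) to the later (January 7, 1858):
From May 24, 1840 to May 24, 1857: 17 years, of which 4 contain a Feb 29 — 13×365 + 4×366 = 6209 days.
May 1857: 31 − 24 = 7 days remain.
Then June (30), July (31), August (31), September (30), October (31), November (30), December (31): 30 + 31 + 31 + 30 + 31 + 30 + 31 = 214 days.
January 1–7, 1858: 7 days.
Residual: 228 days.
Total: 6437 days.
6437 mod 7 = 4, so 4 days before Thursday is Sunday.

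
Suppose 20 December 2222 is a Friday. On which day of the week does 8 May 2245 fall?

From December 20, 2222 to December 20, 2244: 22 years, of which 6 contain a Feb 29 — 16×365 + 6×366 = 8036 days.
December 2244: 31 − 20 = 11 days remain.
Then January (31), February 2245 (28), March (31), April (30): 31 + 28 + 31 + 30 = 120 days.
May 1–8, 2245: 8 days.
Residual: 139 days.
Total: 8175 days.
8175 mod 7 = 6, so 6 days after Friday is Thursday.

Thursday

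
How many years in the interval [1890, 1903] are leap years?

2

Years divisible by 4 in [1890, 1903]: 1892, 1896, 1900.
Of these, 1900 is divisible by 100 but not 400, so not leap.
Leap years: 3 − 1 = 2.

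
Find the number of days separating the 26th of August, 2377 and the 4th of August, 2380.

1074

August 26, 2377 → August 26, 2378: 365 days.
August 26, 2378 → August 26, 2379: 365 days.
August 2379: 31 − 26 = 5 days remain.
Then 11 full months totalling 335 days.
August 1–4, 2380: 4 days.
Residual: 344 days.
Total: 1074 days.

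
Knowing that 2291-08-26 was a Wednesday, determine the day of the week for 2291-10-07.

Wednesday

August 2291: 31 − 26 = 5 days remain.
Then September (30): 30 days.
October 1–7, 2291: 7 days.
Total: 5 + 30 + 7 = 42 days.
42 is a multiple of 7, so 2291-10-07 falls on the same weekday: Wednesday.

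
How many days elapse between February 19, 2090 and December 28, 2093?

February 19, 2090 → February 19, 2091: 365 days.
February 19, 2091 → February 19, 2092: 365 days.
February 19, 2092 → February 19, 2093: 366 days (2092 is a leap year).
February 2093: 28 − 19 = 9 days remain (2093 is not a leap year, so February has 28 days).
Then 9 full months totalling 275 days.
December 1–28, 2093: 28 days.
Residual: 312 days.
Total: 1408 days.

1408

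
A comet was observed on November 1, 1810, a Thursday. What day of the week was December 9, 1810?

Sunday

November 1810: 30 − 1 = 29 days remain.
December 1–9, 1810: 9 days.
Total: 29 + 9 = 38 days.
38 mod 7 = 3, so 3 days after Thursday is Sunday.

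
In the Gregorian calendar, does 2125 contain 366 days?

2125 is not a leap year.

No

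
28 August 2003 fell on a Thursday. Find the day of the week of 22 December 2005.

Thursday

Day-of-year of August 28, 2003: 240.
Day-of-year of December 22, 2005: 356.
2003 has 365 days, so 365 − 240 = 125 days remain in 2003.
Full years: 2004: 366. Sum = 366.
Total: 125 + 366 + 356 = 847 days.
847 is a multiple of 7, so 22 December 2005 falls on the same weekday: Thursday.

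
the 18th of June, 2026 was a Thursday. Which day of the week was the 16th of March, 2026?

Monday

Count forward from the earlier date (March 16, 2026) to the later (June 18, 2026):
March 2026: 31 − 16 = 15 days remain.
Then April (30), May (31): 30 + 31 = 61 days.
June 1–18, 2026: 18 days.
Total: 15 + 61 + 18 = 94 days.
94 mod 7 = 3, so 3 days before Thursday is Monday.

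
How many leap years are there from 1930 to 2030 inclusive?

25

Years divisible by 4: 1932, 1936, …, 2028 — 25 in all.
2000 is divisible by 400, so still leap.
No century exceptions apply. Count: 25.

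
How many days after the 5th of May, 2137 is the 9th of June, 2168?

11358

Day-of-year of May 5, 2137: 125.
Day-of-year of June 9, 2168: 161.
2137 has 365 days, so 365 − 125 = 240 days remain in 2137.
Full years 2138–2167: 23 common + 7 leap = 23×365 + 7×366 = 10957 days.
Total: 240 + 10957 + 161 = 11358 days.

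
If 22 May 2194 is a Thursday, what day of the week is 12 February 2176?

Count forward from the earlier date (February 12, 2176) to the later (May 22, 2194):
From February 12, 2176 to February 12, 2194: 18 years, of which 5 contain a Feb 29 — 13×365 + 5×366 = 6575 days.
February 2194: 28 − 12 = 16 days remain (2194 is not a leap year, so February has 28 days).
Then March (31), April (30): 31 + 30 = 61 days.
May 1–22, 2194: 22 days.
Residual: 99 days.
Total: 6674 days.
6674 mod 7 = 3, so 3 days before Thursday is Monday.

Monday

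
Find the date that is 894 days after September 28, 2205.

March 10, 2208

Count 894 days after September 28, 2205:
September 28, 2205 → September 28, 2206: 365 days.
September 28, 2206 → September 28, 2207: 365 days.
September 2207: 30 − 28 = 2 days remain.
Then October (31), November (30), December (31), January (31), February 2208 (29): 31 + 30 + 31 + 31 + 29 = 152 days.
March 1–10, 2208: 10 days.
Residual: 164 days.
Total: 894 days.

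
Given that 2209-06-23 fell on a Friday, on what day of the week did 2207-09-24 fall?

Count forward from the earlier date (September 24, 2207) to the later (June 23, 2209):
September 24, 2207 → September 24, 2208: 366 days (2208 is a leap year).
September 2208: 30 − 24 = 6 days remain.
Then October (31), November (30), December (31), January (31), February 2209 (28), March (31), April (30), May (31): 31 + 30 + 31 + 31 + 28 + 31 + 30 + 31 = 243 days.
June 1–23, 2209: 23 days.
Residual: 272 days.
Total: 638 days.
638 mod 7 = 1, so 1 day before Friday is Thursday.

Thursday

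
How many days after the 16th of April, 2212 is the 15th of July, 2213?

Day-of-year of April 16, 2212: 107.
Day-of-year of July 15, 2213: 196.
2212 has 366 days, so 366 − 107 = 259 days remain in 2212.
Total: 259 + 196 = 455 days.

455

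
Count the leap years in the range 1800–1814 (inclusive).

3

Years divisible by 4 in [1800, 1814]: 1800, 1804, 1808, 1812.
Of these, 1800 is divisible by 100 but not 400, so not leap.
Leap years: 4 − 1 = 3.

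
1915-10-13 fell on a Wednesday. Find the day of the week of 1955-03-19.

Day-of-year of October 13, 1915: 286.
Day-of-year of March 19, 1955: 78.
1915 has 365 days, so 365 − 286 = 79 days remain in 1915.
Full years 1916–1954: 29 common + 10 leap = 29×365 + 10×366 = 14245 days.
Total: 79 + 14245 + 78 = 14402 days.
14402 mod 7 = 3, so 3 days after Wednesday is Saturday.

Saturday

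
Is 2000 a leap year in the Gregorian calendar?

Yes

2000 is a leap year (divisible by 400).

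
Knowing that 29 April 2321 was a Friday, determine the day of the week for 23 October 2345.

Tuesday

Day-of-year of April 29, 2321: 119.
Day-of-year of October 23, 2345: 296.
2321 has 365 days, so 365 − 119 = 246 days remain in 2321.
Full years 2322–2344: 17 common + 6 leap = 17×365 + 6×366 = 8401 days.
Total: 246 + 8401 + 296 = 8943 days.
8943 mod 7 = 4, so 4 days after Friday is Tuesday.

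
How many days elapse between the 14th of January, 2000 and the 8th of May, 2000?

January 2000: 31 − 14 = 17 days remain.
Then February 2000 (29), March (31), April (30): 29 + 31 + 30 = 90 days.
May 1–8, 2000: 8 days.
Total: 17 + 90 + 8 = 115 days.

115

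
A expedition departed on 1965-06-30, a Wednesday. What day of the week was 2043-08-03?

Day-of-year of June 30, 1965: 181.
Day-of-year of August 3, 2043: 215.
1965 has 365 days, so 365 − 181 = 184 days remain in 1965.
Full years 1966–2042: 58 common + 19 leap = 58×365 + 19×366 = 28124 days.
Total: 184 + 28124 + 215 = 28523 days.
28523 mod 7 = 5, so 5 days after Wednesday is Monday.

Monday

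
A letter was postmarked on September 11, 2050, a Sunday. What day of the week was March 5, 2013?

Tuesday

Count forward from the earlier date (March 5, 2013) to the later (September 11, 2050):
From March 5, 2013 to March 5, 2050: 37 years, of which 9 contain a Feb 29 — 28×365 + 9×366 = 13514 days.
March 2050: 31 − 5 = 26 days remain.
Then April (30), May (31), June (30), July (31), August (31): 30 + 31 + 30 + 31 + 31 = 153 days.
September 1–11, 2050: 11 days.
Residual: 190 days.
Total: 13704 days.
13704 mod 7 = 5, so 5 days before Sunday is Tuesday.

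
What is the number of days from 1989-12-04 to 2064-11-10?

From December 4, 1989 to December 4, 2063: 74 years, of which 18 contain a Feb 29 — 56×365 + 18×366 = 27028 days.
(2000 is a leap year (divisible by 400).)
December 2063: 31 − 4 = 27 days remain.
Then 10 full months totalling 305 days.
November 1–10, 2064: 10 days.
Residual: 342 days.
Total: 27370 days.

27370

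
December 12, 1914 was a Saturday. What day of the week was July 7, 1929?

Sunday

From December 12, 1914 to December 12, 1928: 14 years, of which 4 contain a Feb 29 — 10×365 + 4×366 = 5114 days.
December 1928: 31 − 12 = 19 days remain.
Then January (31), February 1929 (28), March (31), April (30), May (31), June (30): 31 + 28 + 31 + 30 + 31 + 30 = 181 days.
July 1–7, 1929: 7 days.
Residual: 207 days.
Total: 5321 days.
5321 mod 7 = 1, so 1 day after Saturday is Sunday.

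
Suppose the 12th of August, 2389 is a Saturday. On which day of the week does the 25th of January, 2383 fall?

Count forward from the earlier date (January 25, 2383) to the later (August 12, 2389):
January 25, 2383 → January 25, 2384: 365 days.
January 25, 2384 → January 25, 2385: 366 days (2384 is a leap year).
January 25, 2385 → January 25, 2386: 365 days.
January 25, 2386 → January 25, 2387: 365 days.
January 25, 2387 → January 25, 2388: 365 days.
January 25, 2388 → January 25, 2389: 366 days (2388 is a leap year).
January 2389: 31 − 25 = 6 days remain.
Then February 2389 (28), March (31), April (30), May (31), June (30), July (31): 28 + 31 + 30 + 31 + 30 + 31 = 181 days.
August 1–12, 2389: 12 days.
Residual: 199 days.
Total: 2391 days.
2391 mod 7 = 4, so 4 days before Saturday is Tuesday.

Tuesday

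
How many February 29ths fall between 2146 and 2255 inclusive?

Years divisible by 4: 2148, 2152, …, 2252 — 27 in all.
Of these, 2200 is divisible by 100 but not 400, so not leap.
Leap years: 27 − 1 = 26.

26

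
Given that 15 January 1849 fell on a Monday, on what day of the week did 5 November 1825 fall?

Saturday

Count forward from the earlier date (November 5, 1825) to the later (January 15, 1849):
Day-of-year of November 5, 1825: 309.
Day-of-year of January 15, 1849: 15.
1825 has 365 days, so 365 − 309 = 56 days remain in 1825.
Full years 1826–1848: 17 common + 6 leap = 17×365 + 6×366 = 8401 days.
Total: 56 + 8401 + 15 = 8472 days.
8472 mod 7 = 2, so 2 days before Monday is Saturday.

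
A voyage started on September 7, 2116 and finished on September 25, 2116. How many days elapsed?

18

Within September 2116: 25 − 7 = 18 days.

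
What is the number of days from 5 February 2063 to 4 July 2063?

February 2063: 28 − 5 = 23 days remain (2063 is not a leap year, so February has 28 days).
Then March (31), April (30), May (31), June (30): 31 + 30 + 31 + 30 = 122 days.
July 1–4, 2063: 4 days.
Total: 23 + 122 + 4 = 149 days.

149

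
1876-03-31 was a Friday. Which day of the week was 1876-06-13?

Tuesday

March 1876: 31 − 31 = 0 days remain.
Then April (30), May (31): 30 + 31 = 61 days.
June 1–13, 1876: 13 days.
Total: 0 + 61 + 13 = 74 days.
74 mod 7 = 4, so 4 days after Friday is Tuesday.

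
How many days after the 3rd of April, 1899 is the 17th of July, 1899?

April 1899: 30 − 3 = 27 days remain.
Then May (31), June (30): 31 + 30 = 61 days.
July 1–17, 1899: 17 days.
Total: 27 + 61 + 17 = 105 days.

105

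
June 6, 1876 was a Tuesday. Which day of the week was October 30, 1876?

Monday

June 1876: 30 − 6 = 24 days remain.
Then July (31), August (31), September (30): 31 + 31 + 30 = 92 days.
October 1–30, 1876: 30 days.
Total: 24 + 92 + 30 = 146 days.
146 mod 7 = 6, so 6 days after Tuesday is Monday.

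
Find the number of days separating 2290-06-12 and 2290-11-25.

166

June 2290: 30 − 12 = 18 days remain.
Then July (31), August (31), September (30), October (31): 31 + 31 + 30 + 31 = 123 days.
November 1–25, 2290: 25 days.
Total: 18 + 123 + 25 = 166 days.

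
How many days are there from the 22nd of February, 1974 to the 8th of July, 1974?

February 1974: 28 − 22 = 6 days remain (1974 is not a leap year, so February has 28 days).
Then March (31), April (30), May (31), June (30): 31 + 30 + 31 + 30 = 122 days.
July 1–8, 1974: 8 days.
Total: 6 + 122 + 8 = 136 days.

136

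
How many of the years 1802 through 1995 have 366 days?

47

Years divisible by 4: 1804, 1808, …, 1992 — 48 in all.
Of these, 1900 is divisible by 100 but not 400, so not leap.
Leap years: 48 − 1 = 47.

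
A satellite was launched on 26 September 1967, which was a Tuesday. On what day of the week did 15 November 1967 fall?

September 1967: 30 − 26 = 4 days remain.
Then October (31): 31 days.
November 1–15, 1967: 15 days.
Total: 4 + 31 + 15 = 50 days.
50 mod 7 = 1, so 1 day after Tuesday is Wednesday.

Wednesday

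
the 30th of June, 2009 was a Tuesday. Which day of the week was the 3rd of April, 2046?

Tuesday

Day-of-year of June 30, 2009: 181.
Day-of-year of April 3, 2046: 93.
2009 has 365 days, so 365 − 181 = 184 days remain in 2009.
Full years 2010–2045: 27 common + 9 leap = 27×365 + 9×366 = 13149 days.
Total: 184 + 13149 + 93 = 13426 days.
13426 is a multiple of 7, so the 3rd of April, 2046 falls on the same weekday: Tuesday.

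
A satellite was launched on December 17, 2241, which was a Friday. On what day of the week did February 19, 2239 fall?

Tuesday

Count forward from the earlier date (February 19, 2239) to the later (December 17, 2241):
Day-of-year of February 19, 2239: 50.
Day-of-year of December 17, 2241: 351.
2239 has 365 days, so 365 − 50 = 315 days remain in 2239.
Full years: 2240: 366. Sum = 366.
Total: 315 + 366 + 351 = 1032 days.
1032 mod 7 = 3, so 3 days before Friday is Tuesday.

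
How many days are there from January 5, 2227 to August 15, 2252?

Day-of-year of January 5, 2227: 5.
Day-of-year of August 15, 2252: 228.
2227 has 365 days, so 365 − 5 = 360 days remain in 2227.
Full years 2228–2251: 18 common + 6 leap = 18×365 + 6×366 = 8766 days.
Total: 360 + 8766 + 228 = 9354 days.

9354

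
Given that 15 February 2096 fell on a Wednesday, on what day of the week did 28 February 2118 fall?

Monday

From February 15, 2096 to February 15, 2118: 22 years, of which 5 contain a Feb 29 — 17×365 + 5×366 = 8035 days.
(2100 is not a leap year (divisible by 100 but not 400).)
Within February 2118: 28 − 15 = 13 days.
Total: 8048 days.
8048 mod 7 = 5, so 5 days after Wednesday is Monday.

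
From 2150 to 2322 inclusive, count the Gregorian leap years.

Years divisible by 4: 2152, 2156, …, 2320 — 43 in all.
Of these, 2200, 2300 are divisible by 100 but not 400, so not leap.
Leap years: 43 − 2 = 41.

41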